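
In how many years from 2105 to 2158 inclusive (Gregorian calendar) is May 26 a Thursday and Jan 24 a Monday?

Check each year's weekday for May 26 and Jan 24:
  2105: Tue/Sat  2106: Wed/Sun  2107: Thu/Mon ✓  2108: Sat/Tue  2109: Sun/Thu  2110: Mon/Fri  2111: Tue/Sat  2112: Thu/Sun  2113: Fri/Tue  2114: Sat/Wed  2115: Sun/Thu  2116: Tue/Fri  2117: Wed/Sun  2118: Thu/Mon ✓  …(26 more)…  2145: Wed/Sun  2146: Thu/Mon ✓  2147: Fri/Tue  2148: Sun/Wed  2149: Mon/Fri  2150: Tue/Sat  2151: Wed/Sun  2152: Fri/Mon  2153: Sat/Wed  2154: Sun/Thu  2155: Mon/Fri  2156: Wed/Sat  2157: Thu/Mon ✓  2158: Fri/Tue
Both conditions hold in: 2107, 2118, 2129, 2135, 2146, 2157 — 6.

6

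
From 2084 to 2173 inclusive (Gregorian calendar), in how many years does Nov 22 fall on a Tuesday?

13

Track Nov 22's weekday year by year (advancing +1, or +2 across a Feb 29):
  2084: Wed  2085: Thu (+1)  2086: Fri (+1)  2087: Sat (+1)  2088: Mon (+2)
  2089: Tue (+1) ✓  2090: Wed (+1)  2091: Thu (+1)  2092: Sat (+2)  2093: Sun (+1)
  2094: Mon (+1)  2095: Tue (+1) ✓  2096: Thu (+2)  2097: Fri (+1)  … (62 more years) …
  2160: Sat (+2)  2161: Sun (+1)  2162: Mon (+1)  2163: Tue (+1) ✓  2164: Thu (+2)
  2165: Fri (+1)  2166: Sat (+1)  2167: Sun (+1)  2168: Tue (+2) ✓  2169: Wed (+1)
  2170: Thu (+1)  2171: Fri (+1)  2172: Sun (+2)  2173: Mon (+1)
Tuesday years: 2089, 2095, 2101, 2107, 2112, 2118, 2129, 2135, 2140, 2146, 2157, 2163, 2168 — 13 in total.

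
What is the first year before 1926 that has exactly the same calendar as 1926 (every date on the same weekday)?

Two years share a calendar iff Jan 1 falls on the same weekday and both are leap or both are common. 1926: Jan 1 is Friday, common year.
1925: Jan 1 Thursday, common
1924: Jan 1 Tuesday, leap
1923: Jan 1 Monday, common
1922: Jan 1 Sunday, common
1921: Jan 1 Saturday, common
1920: Jan 1 Thursday, leap
1919: Jan 1 Wednesday, common
1918: Jan 1 Tuesday, common
1917: Jan 1 Monday, common
1916: Jan 1 Saturday, leap
1915: Jan 1 Friday, common
1915 matches on both conditions.

1915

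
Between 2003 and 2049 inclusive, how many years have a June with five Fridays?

13

June has 30 days; it has five Fridays when Friday falls among the first (month-length − 28) days — i.e. when June 1 is one of Friday/Thursday.
June 1 by year: 2003:Sun 2004:Tue 2005:Wed 2006:Thu✓ 2007:Fri✓ 2008:Sun 2009:Mon 2010:Tue 2011:Wed 2012:Fri✓ 2013:Sat 2014:Sun 2015:Mon 2016:Wed 2017:Thu✓ …(17 more)… 2035:Fri✓ 2036:Sun 2037:Mon 2038:Tue 2039:Wed 2040:Fri✓ 2041:Sat 2042:Sun 2043:Mon 2044:Wed 2045:Thu✓ 2046:Fri✓ 2047:Sat 2048:Mon 2049:Tue
Years with five Fridays: 2006, 2007, 2012, 2017, 2018, 2023, 2028, 2029, 2034, 2035, 2040, 2045, 2046 → 13.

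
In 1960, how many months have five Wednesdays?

A month of length L has five Wednesdays iff its first Wednesday is on day ≤ L−28 (so day 1–3 in a 31-day month, 1–2 in a 30-day month, day 1 in a leap February).
Checking each month of 1960: Jan starts Fri (31d); Feb starts Mon (29d); Mar starts Tue (31d) ✓; Apr starts Fri (30d); May starts Sun (31d); Jun starts Wed (30d) ✓; Jul starts Fri (31d); Aug starts Mon (31d) ✓; Sep starts Thu (30d); Oct starts Sat (31d); Nov starts Tue (30d) ✓; Dec starts Thu (31d).
Five-Wednesday months: March, June, August, November → 4.

4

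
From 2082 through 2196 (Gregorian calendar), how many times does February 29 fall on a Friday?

Leap years in 2082–2196: 28 of them.
Feb 29 weekday advances by 5 (mod 7) from one leap year to the next four years later (or differs when a century non-leap intervenes).
Leap-day weekdays: 2084:Tue 2088:Sun 2092:Fri✓ 2096:Wed 2104:Fri✓ 2108:Wed 2112:Mon 2116:Sat 2120:Thu 2124:Tue 2128:Sun 2132:Fri✓ 2136:Wed 2140:Mon 2144:Sat 2148:Thu 2152:Tue 2156:Sun 2160:Fri✓ 2164:Wed 2168:Mon 2172:Sat 2176:Thu 2180:Tue 2184:Sun 2188:Fri✓ 2192:Wed 2196:Mon
Friday: 2092, 2104, 2132, 2160, 2188 → 5.

5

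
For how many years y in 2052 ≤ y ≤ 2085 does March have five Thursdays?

14

March has 31 days; it has five Thursdays when Thursday falls among the first (month-length − 28) days — i.e. when March 1 is one of Thursday/Wednesday/Tuesday.
March 1 by year: 2052:Fri 2053:Sat 2054:Sun 2055:Mon 2056:Wed✓ 2057:Thu✓ 2058:Fri 2059:Sat 2060:Mon 2061:Tue✓ 2062:Wed✓ 2063:Thu✓ 2064:Sat 2065:Sun 2066:Mon …(4 more)… 2071:Sun 2072:Tue✓ 2073:Wed✓ 2074:Thu✓ 2075:Fri 2076:Sun 2077:Mon 2078:Tue✓ 2079:Wed✓ 2080:Fri 2081:Sat 2082:Sun 2083:Mon 2084:Wed✓ 2085:Thu✓
Years with five Thursdays: 2056, 2057, 2061, 2062, 2063, 2067, 2068, 2072, 2073, 2074, 2078, 2079, 2084, 2085 → 14.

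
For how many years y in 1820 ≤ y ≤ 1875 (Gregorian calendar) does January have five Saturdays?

24

January has 31 days; it has five Saturdays when Saturday falls among the first (month-length − 28) days — i.e. when January 1 is one of Saturday/Friday/Thursday.
January 1 by year: 1820:Sat✓ 1821:Mon 1822:Tue 1823:Wed 1824:Thu✓ 1825:Sat✓ 1826:Sun 1827:Mon 1828:Tue 1829:Thu✓ 1830:Fri✓ 1831:Sat✓ 1832:Sun 1833:Tue 1834:Wed …(26 more)… 1861:Tue 1862:Wed 1863:Thu✓ 1864:Fri✓ 1865:Sun 1866:Mon 1867:Tue 1868:Wed 1869:Fri✓ 1870:Sat✓ 1871:Sun 1872:Mon 1873:Wed 1874:Thu✓ 1875:Fri✓
Years with five Saturdays: 1820, 1824, 1825, 1829, 1830, 1831, 1835, 1836, 1841, 1842, 1846, 1847, 1848, 1852, 1853, 1857, 1858, 1859, 1863, 1864, 1869, 1870, 1874, 1875 → 24.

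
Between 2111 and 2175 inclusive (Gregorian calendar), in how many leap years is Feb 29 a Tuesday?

2

Leap years in 2111–2175: 16 of them.
Feb 29 weekday advances by 5 (mod 7) from one leap year to the next four years later (or differs when a century non-leap intervenes).
Leap-day weekdays: 2112:Mon 2116:Sat 2120:Thu 2124:Tue✓ 2128:Sun 2132:Fri 2136:Wed 2140:Mon 2144:Sat 2148:Thu 2152:Tue✓ 2156:Sun 2160:Fri 2164:Wed 2168:Mon 2172:Sat
Tuesday: 2124, 2152 → 2.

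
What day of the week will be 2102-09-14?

January 1, 2102 is a Sunday.
September 14 is day 257 of the year, i.e. 256 days after Jan 1.
256 mod 7 = 4, so advance 4 weekdays from Sunday: Thursday.

Thursday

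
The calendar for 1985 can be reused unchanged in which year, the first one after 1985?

Two years share a calendar iff Jan 1 falls on the same weekday and both are leap or both are common. 1985: Jan 1 is Tuesday, common year.
1986: Jan 1 Wednesday, common
1987: Jan 1 Thursday, common
1988: Jan 1 Friday, leap
1989: Jan 1 Sunday, common
1990: Jan 1 Monday, common
1991: Jan 1 Tuesday, common
1991 matches on both conditions.

1991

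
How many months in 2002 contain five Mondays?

4

A month of length L has five Mondays iff its first Monday is on day ≤ L−28 (so day 1–3 in a 31-day month, 1–2 in a 30-day month, day 1 in a leap February).
Checking each month of 2002: Jan starts Tue (31d); Feb starts Fri (28d); Mar starts Fri (31d); Apr starts Mon (30d) ✓; May starts Wed (31d); Jun starts Sat (30d); Jul starts Mon (31d) ✓; Aug starts Thu (31d); Sep starts Sun (30d) ✓; Oct starts Tue (31d); Nov starts Fri (30d); Dec starts Sun (31d) ✓.
Five-Monday months: April, July, September, December → 4.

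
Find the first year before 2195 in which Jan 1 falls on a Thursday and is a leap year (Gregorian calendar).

Jan 1 advances by 2 weekdays after a leap year and by 1 after a common year.
2195: Jan 1 is Thursday.
2194: Wednesday
2193: Tuesday
2192: Sunday (leap)
2191: Saturday
2190: Friday
2189: Thursday
2188: Tuesday (leap)
2187: Monday
2186: Sunday
2185: Saturday
2184: Thursday (leap)
2184 begins on a Thursday and is a leap year.

2184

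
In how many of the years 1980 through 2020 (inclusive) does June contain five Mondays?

13

June has 30 days; it has five Mondays when Monday falls among the first (month-length − 28) days — i.e. when June 1 is one of Monday/Sunday.
June 1 by year: 1980:Sun✓ 1981:Mon✓ 1982:Tue 1983:Wed 1984:Fri 1985:Sat 1986:Sun✓ 1987:Mon✓ 1988:Wed 1989:Thu 1990:Fri 1991:Sat 1992:Mon✓ 1993:Tue 1994:Wed …(11 more)… 2006:Thu 2007:Fri 2008:Sun✓ 2009:Mon✓ 2010:Tue 2011:Wed 2012:Fri 2013:Sat 2014:Sun✓ 2015:Mon✓ 2016:Wed 2017:Thu 2018:Fri 2019:Sat 2020:Mon✓
Years with five Mondays: 1980, 1981, 1986, 1987, 1992, 1997, 1998, 2003, 2008, 2009, 2014, 2015, 2020 → 13.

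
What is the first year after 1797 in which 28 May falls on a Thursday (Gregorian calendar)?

From one year to the next, a fixed date's weekday advances by 1, or by 2 when a Feb 29 lies between the two dates.
1797: May 28 is Sunday.
1798: Monday (+1)
1799: Tuesday (+1)
1800: Wednesday (+1)
1801: Thursday (+1)
28 May falls on a Thursday in 1801.

1801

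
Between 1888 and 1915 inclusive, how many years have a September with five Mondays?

8

September has 30 days; it has five Mondays when Monday falls among the first (month-length − 28) days — i.e. when September 1 is one of Monday/Sunday.
September 1 by year: 1888:Sat 1889:Sun✓ 1890:Mon✓ 1891:Tue 1892:Thu 1893:Fri 1894:Sat 1895:Sun✓ 1896:Tue 1897:Wed 1898:Thu 1899:Fri 1900:Sat 1901:Sun✓ 1902:Mon✓ 1903:Tue 1904:Thu 1905:Fri 1906:Sat 1907:Sun✓ 1908:Tue 1909:Wed 1910:Thu 1911:Fri 1912:Sun✓ 1913:Mon✓ 1914:Tue 1915:Wed
Years with five Mondays: 1889, 1890, 1895, 1901, 1902, 1907, 1912, 1913 → 8.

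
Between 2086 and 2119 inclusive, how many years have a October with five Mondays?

October has 31 days; it has five Mondays when Monday falls among the first (month-length − 28) days — i.e. when October 1 is one of Monday/Sunday/Saturday.
October 1 by year: 2086:Tue 2087:Wed 2088:Fri 2089:Sat✓ 2090:Sun✓ 2091:Mon✓ 2092:Wed 2093:Thu 2094:Fri 2095:Sat✓ 2096:Mon✓ 2097:Tue 2098:Wed 2099:Thu 2100:Fri …(4 more)… 2105:Thu 2106:Fri 2107:Sat✓ 2108:Mon✓ 2109:Tue 2110:Wed 2111:Thu 2112:Sat✓ 2113:Sun✓ 2114:Mon✓ 2115:Tue 2116:Thu 2117:Fri 2118:Sat✓ 2119:Sun✓
Years with five Mondays: 2089, 2090, 2091, 2095, 2096, 2101, 2102, 2103, 2107, 2108, 2112, 2113, 2114, 2118, 2119 → 15.

15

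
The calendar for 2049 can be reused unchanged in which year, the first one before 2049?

Two years share a calendar iff Jan 1 falls on the same weekday and both are leap or both are common. 2049: Jan 1 is Friday, common year.
2048: Jan 1 Wednesday, leap
2047: Jan 1 Tuesday, common
2046: Jan 1 Monday, common
2045: Jan 1 Sunday, common
2044: Jan 1 Friday, leap
2043: Jan 1 Thursday, common
2042: Jan 1 Wednesday, common
2041: Jan 1 Tuesday, common
2040: Jan 1 Sunday, leap
2039: Jan 1 Saturday, common
2038: Jan 1 Friday, common
2038 matches on both conditions.

2038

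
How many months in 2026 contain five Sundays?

4

A month of length L has five Sundays iff its first Sunday is on day ≤ L−28 (so day 1–3 in a 31-day month, 1–2 in a 30-day month, day 1 in a leap February).
Checking each month of 2026: Jan starts Thu (31d); Feb starts Sun (28d); Mar starts Sun (31d) ✓; Apr starts Wed (30d); May starts Fri (31d) ✓; Jun starts Mon (30d); Jul starts Wed (31d); Aug starts Sat (31d) ✓; Sep starts Tue (30d); Oct starts Thu (31d); Nov starts Sun (30d) ✓; Dec starts Tue (31d).
Five-Sunday months: March, May, August, November → 4.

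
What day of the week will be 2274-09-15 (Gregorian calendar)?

Tuesday

January 1, 2274 is a Thursday.
September 15 is day 258 of the year, i.e. 257 days after Jan 1.
257 mod 7 = 5, so advance 5 weekdays from Thursday: Tuesday.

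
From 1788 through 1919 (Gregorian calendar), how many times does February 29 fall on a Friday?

Leap years in 1788–1919: 31 of them.
Feb 29 weekday advances by 5 (mod 7) from one leap year to the next four years later (or differs when a century non-leap intervenes).
Leap-day weekdays: 1788:Fri✓ 1792:Wed 1796:Mon 1804:Wed 1808:Mon 1812:Sat 1816:Thu 1820:Tue 1824:Sun 1828:Fri✓ 1832:Wed 1836:Mon 1840:Sat …(5 more)… 1864:Mon 1868:Sat 1872:Thu 1876:Tue 1880:Sun 1884:Fri✓ 1888:Wed 1892:Mon 1896:Sat 1904:Mon 1908:Sat 1912:Thu 1916:Tue
Friday: 1788, 1828, 1856, 1884 → 4.

4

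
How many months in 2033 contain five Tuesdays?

4

A month of length L has five Tuesdays iff its first Tuesday is on day ≤ L−28 (so day 1–3 in a 31-day month, 1–2 in a 30-day month, day 1 in a leap February).
Checking each month of 2033: Jan starts Sat (31d); Feb starts Tue (28d); Mar starts Tue (31d) ✓; Apr starts Fri (30d); May starts Sun (31d) ✓; Jun starts Wed (30d); Jul starts Fri (31d); Aug starts Mon (31d) ✓; Sep starts Thu (30d); Oct starts Sat (31d); Nov starts Tue (30d) ✓; Dec starts Thu (31d).
Five-Tuesday months: March, May, August, November → 4.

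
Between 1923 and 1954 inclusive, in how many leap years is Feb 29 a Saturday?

Leap years in 1923–1954: 8 of them.
Feb 29 weekday advances by 5 (mod 7) from one leap year to the next four years later (or differs when a century non-leap intervenes).
Leap-day weekdays: 1924:Fri 1928:Wed 1932:Mon 1936:Sat✓ 1940:Thu 1944:Tue 1948:Sun 1952:Fri
Saturday: 1936 → 1.

1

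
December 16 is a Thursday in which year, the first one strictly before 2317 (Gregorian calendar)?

2315

From one year to the next, a fixed date's weekday advances by 1, or by 2 when a Feb 29 lies between the two dates.
2317: December 16 is Sunday.
2316: Saturday (−1)
2315: Thursday (−2)
December 16 falls on a Thursday in 2315.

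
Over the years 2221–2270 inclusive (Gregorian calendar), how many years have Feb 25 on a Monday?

8

Track Feb 25's weekday year by year (advancing +1, or +2 across a Feb 29):
  2221: Sun  2222: Mon (+1) ✓  2223: Tue (+1)  2224: Wed (+1)  2225: Fri (+2)
  2226: Sat (+1)  2227: Sun (+1)  2228: Mon (+1) ✓  2229: Wed (+2)  2230: Thu (+1)
  2231: Fri (+1)  2232: Sat (+1)  2233: Mon (+2) ✓  2234: Tue (+1)  … (22 more years) …
  2257: Wed (+2)  2258: Thu (+1)  2259: Fri (+1)  2260: Sat (+1)  2261: Mon (+2) ✓
  2262: Tue (+1)  2263: Wed (+1)  2264: Thu (+1)  2265: Sat (+2)  2266: Sun (+1)
  2267: Mon (+1) ✓  2268: Tue (+1)  2269: Thu (+2)  2270: Fri (+1)
Monday years: 2222, 2228, 2233, 2239, 2250, 2256, 2261, 2267 — 8 in total.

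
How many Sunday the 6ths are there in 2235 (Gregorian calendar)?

Check the 6th of each month of 2235: Jan 6: Tue, Feb 6: Fri, Mar 6: Fri, Apr 6: Mon, May 6: Wed, Jun 6: Sat, Jul 6: Mon, Aug 6: Thu, Sep 6: Sun, Oct 6: Tue, Nov 6: Fri, Dec 6: Sun.
Sunday occurs in September, December — 2 months.

2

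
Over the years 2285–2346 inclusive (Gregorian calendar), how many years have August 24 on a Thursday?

9

Track August 24's weekday year by year (advancing +1, or +2 across a Feb 29):
  2285: Mon  2286: Tue (+1)  2287: Wed (+1)  2288: Fri (+2)  2289: Sat (+1)
  2290: Sun (+1)  2291: Mon (+1)  2292: Wed (+2)  2293: Thu (+1) ✓  2294: Fri (+1)
  2295: Sat (+1)  2296: Mon (+2)  2297: Tue (+1)  2298: Wed (+1)  … (34 more years) …
  2333: Thu (+1) ✓  2334: Fri (+1)  2335: Sat (+1)  2336: Mon (+2)  2337: Tue (+1)
  2338: Wed (+1)  2339: Thu (+1) ✓  2340: Sat (+2)  2341: Sun (+1)  2342: Mon (+1)
  2343: Tue (+1)  2344: Thu (+2) ✓  2345: Fri (+1)  2346: Sat (+1)
Thursday years: 2293, 2299, 2305, 2311, 2316, 2322, 2333, 2339, 2344 — 9 in total.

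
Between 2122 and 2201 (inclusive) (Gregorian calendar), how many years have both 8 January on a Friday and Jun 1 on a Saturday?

Check each year's weekday for 8 January and Jun 1:
  2122: Thu/Mon  2123: Fri/Tue  2124: Sat/Thu  2125: Mon/Fri  2126: Tue/Sat  2127: Wed/Sun  2128: Thu/Tue  2129: Sat/Wed  2130: Sun/Thu  2131: Mon/Fri  2132: Tue/Sun  2133: Thu/Mon  2134: Fri/Tue  2135: Sat/Wed  …(52 more)…  2188: Tue/Sun  2189: Thu/Mon  2190: Fri/Tue  2191: Sat/Wed  2192: Sun/Fri  2193: Tue/Sat  2194: Wed/Sun  2195: Thu/Mon  2196: Fri/Wed  2197: Sun/Thu  2198: Mon/Fri  2199: Tue/Sat  2200: Wed/Sun  2201: Thu/Mon
Both conditions hold in: no year — 0.

0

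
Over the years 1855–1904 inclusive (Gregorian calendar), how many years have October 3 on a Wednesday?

8

Track October 3's weekday year by year (advancing +1, or +2 across a Feb 29):
  1855: Wed ✓  1856: Fri (+2)  1857: Sat (+1)  1858: Sun (+1)  1859: Mon (+1)
  1860: Wed (+2) ✓  1861: Thu (+1)  1862: Fri (+1)  1863: Sat (+1)  1864: Mon (+2)
  1865: Tue (+1)  1866: Wed (+1) ✓  1867: Thu (+1)  1868: Sat (+2)  … (22 more years) …
  1891: Sat (+1)  1892: Mon (+2)  1893: Tue (+1)  1894: Wed (+1) ✓  1895: Thu (+1)
  1896: Sat (+2)  1897: Sun (+1)  1898: Mon (+1)  1899: Tue (+1)  1900: Wed (+1) ✓
  1901: Thu (+1)  1902: Fri (+1)  1903: Sat (+1)  1904: Mon (+2)
Wednesday years: 1855, 1860, 1866, 1877, 1883, 1888, 1894, 1900 — 8 in total.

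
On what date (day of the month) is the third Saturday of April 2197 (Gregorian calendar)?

15

April 1, 2197 is a Saturday, so the first Saturday is the 1st.
The third Saturday is 1 + 14 = 15.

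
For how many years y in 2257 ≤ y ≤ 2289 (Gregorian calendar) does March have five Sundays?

March has 31 days; it has five Sundays when Sunday falls among the first (month-length − 28) days — i.e. when March 1 is one of Sunday/Saturday/Friday.
March 1 by year: 2257:Sun✓ 2258:Mon 2259:Tue 2260:Thu 2261:Fri✓ 2262:Sat✓ 2263:Sun✓ 2264:Tue 2265:Wed 2266:Thu 2267:Fri✓ 2268:Sun✓ 2269:Mon 2270:Tue 2271:Wed …(3 more)… 2275:Mon 2276:Wed 2277:Thu 2278:Fri✓ 2279:Sat✓ 2280:Mon 2281:Tue 2282:Wed 2283:Thu 2284:Sat✓ 2285:Sun✓ 2286:Mon 2287:Tue 2288:Thu 2289:Fri✓
Years with five Sundays: 2257, 2261, 2262, 2263, 2267, 2268, 2272, 2273, 2274, 2278, 2279, 2284, 2285, 2289 → 14.

14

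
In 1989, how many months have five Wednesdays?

4

A month of length L has five Wednesdays iff its first Wednesday is on day ≤ L−28 (so day 1–3 in a 31-day month, 1–2 in a 30-day month, day 1 in a leap February).
Checking each month of 1989: Jan starts Sun (31d); Feb starts Wed (28d); Mar starts Wed (31d) ✓; Apr starts Sat (30d); May starts Mon (31d) ✓; Jun starts Thu (30d); Jul starts Sat (31d); Aug starts Tue (31d) ✓; Sep starts Fri (30d); Oct starts Sun (31d); Nov starts Wed (30d) ✓; Dec starts Fri (31d).
Five-Wednesday months: March, May, August, November → 4.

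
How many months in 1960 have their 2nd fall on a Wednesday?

Check the 2nd of each month of 1960: Jan 2: Sat, Feb 2: Tue, Mar 2: Wed, Apr 2: Sat, May 2: Mon, Jun 2: Thu, Jul 2: Sat, Aug 2: Tue, Sep 2: Fri, Oct 2: Sun, Nov 2: Wed, Dec 2: Fri.
Wednesday occurs in March, November — 2 months.

2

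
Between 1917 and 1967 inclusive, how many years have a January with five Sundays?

22

January has 31 days; it has five Sundays when Sunday falls among the first (month-length − 28) days — i.e. when January 1 is one of Sunday/Saturday/Friday.
January 1 by year: 1917:Mon 1918:Tue 1919:Wed 1920:Thu 1921:Sat✓ 1922:Sun✓ 1923:Mon 1924:Tue 1925:Thu 1926:Fri✓ 1927:Sat✓ 1928:Sun✓ 1929:Tue 1930:Wed 1931:Thu …(21 more)… 1953:Thu 1954:Fri✓ 1955:Sat✓ 1956:Sun✓ 1957:Tue 1958:Wed 1959:Thu 1960:Fri✓ 1961:Sun✓ 1962:Mon 1963:Tue 1964:Wed 1965:Fri✓ 1966:Sat✓ 1967:Sun✓
Years with five Sundays: 1921, 1922, 1926, 1927, 1928, 1932, 1933, 1937, 1938, 1939, 1943, 1944, 1949, 1950, 1954, 1955, 1956, 1960, 1961, 1965, 1966, 1967 → 22.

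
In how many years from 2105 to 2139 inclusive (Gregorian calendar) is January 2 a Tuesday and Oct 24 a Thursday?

1

Check each year's weekday for January 2 and Oct 24:
  2105: Fri/Sat  2106: Sat/Sun  2107: Sun/Mon  2108: Mon/Wed  2109: Wed/Thu  2110: Thu/Fri  2111: Fri/Sat  2112: Sat/Mon  2113: Mon/Tue  2114: Tue/Wed  2115: Wed/Thu  2116: Thu/Sat  2117: Sat/Sun  2118: Sun/Mon  …(7 more)…  2126: Wed/Thu  2127: Thu/Fri  2128: Fri/Sun  2129: Sun/Mon  2130: Mon/Tue  2131: Tue/Wed  2132: Wed/Fri  2133: Fri/Sat  2134: Sat/Sun  2135: Sun/Mon  2136: Mon/Wed  2137: Wed/Thu  2138: Thu/Fri  2139: Fri/Sat
Both conditions hold in: 2120 — 1.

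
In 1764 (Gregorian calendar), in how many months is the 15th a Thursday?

Check the 15th of each month of 1764: Jan 15: Sun, Feb 15: Wed, Mar 15: Thu, Apr 15: Sun, May 15: Tue, Jun 15: Fri, Jul 15: Sun, Aug 15: Wed, Sep 15: Sat, Oct 15: Mon, Nov 15: Thu, Dec 15: Sat.
Thursday occurs in March, November — 2 months.

2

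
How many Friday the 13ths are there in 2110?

Check the 13th of each month of 2110: Jan 13: Mon, Feb 13: Thu, Mar 13: Thu, Apr 13: Sun, May 13: Tue, Jun 13: Fri, Jul 13: Sun, Aug 13: Wed, Sep 13: Sat, Oct 13: Mon, Nov 13: Thu, Dec 13: Sat.
Friday occurs in June — 1 month.

1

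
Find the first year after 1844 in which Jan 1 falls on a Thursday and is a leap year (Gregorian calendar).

1852

Jan 1 advances by 2 weekdays after a leap year and by 1 after a common year.
1844: Jan 1 is Monday (leap).
1845: Wednesday
1846: Thursday
1847: Friday
1848: Saturday (leap)
1849: Monday
1850: Tuesday
1851: Wednesday
1852: Thursday (leap)
1852 begins on a Thursday and is a leap year.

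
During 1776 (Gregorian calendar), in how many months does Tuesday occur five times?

A month of length L has five Tuesdays iff its first Tuesday is on day ≤ L−28 (so day 1–3 in a 31-day month, 1–2 in a 30-day month, day 1 in a leap February).
Checking each month of 1776: Jan starts Mon (31d) ✓; Feb starts Thu (29d); Mar starts Fri (31d); Apr starts Mon (30d) ✓; May starts Wed (31d); Jun starts Sat (30d); Jul starts Mon (31d) ✓; Aug starts Thu (31d); Sep starts Sun (30d); Oct starts Tue (31d) ✓; Nov starts Fri (30d); Dec starts Sun (31d) ✓.
Five-Tuesday months: January, April, July, October, December → 5.

5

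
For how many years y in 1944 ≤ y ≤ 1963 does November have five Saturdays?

November has 30 days; it has five Saturdays when Saturday falls among the first (month-length − 28) days — i.e. when November 1 is one of Saturday/Friday.
November 1 by year: 1944:Wed 1945:Thu 1946:Fri✓ 1947:Sat✓ 1948:Mon 1949:Tue 1950:Wed 1951:Thu 1952:Sat✓ 1953:Sun 1954:Mon 1955:Tue 1956:Thu 1957:Fri✓ 1958:Sat✓ 1959:Sun 1960:Tue 1961:Wed 1962:Thu 1963:Fri✓
Years with five Saturdays: 1946, 1947, 1952, 1957, 1958, 1963 → 6.

6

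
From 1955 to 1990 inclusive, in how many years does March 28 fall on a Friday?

5

Track March 28's weekday year by year (advancing +1, or +2 across a Feb 29):
  1955: Mon  1956: Wed (+2)  1957: Thu (+1)  1958: Fri (+1) ✓  1959: Sat (+1)
  1960: Mon (+2)  1961: Tue (+1)  1962: Wed (+1)  1963: Thu (+1)  1964: Sat (+2)
  1965: Sun (+1)  1966: Mon (+1)  1967: Tue (+1)  1968: Thu (+2)  … (8 more years) …
  1977: Mon (+1)  1978: Tue (+1)  1979: Wed (+1)  1980: Fri (+2) ✓  1981: Sat (+1)
  1982: Sun (+1)  1983: Mon (+1)  1984: Wed (+2)  1985: Thu (+1)  1986: Fri (+1) ✓
  1987: Sat (+1)  1988: Mon (+2)  1989: Tue (+1)  1990: Wed (+1)
Friday years: 1958, 1969, 1975, 1980, 1986 — 5 in total.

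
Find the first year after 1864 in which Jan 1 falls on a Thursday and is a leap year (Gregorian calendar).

Jan 1 advances by 2 weekdays after a leap year and by 1 after a common year.
1864: Jan 1 is Friday (leap).
1865: Sunday
1866: Monday
1867: Tuesday
1868: Wednesday (leap)
1869: Friday
1870: Saturday
1871: Sunday
1872: Monday (leap)
1873: Wednesday
1874: Thursday
1875: Friday
1876: Saturday (leap)
1877: Monday
1878: Tuesday
1879: Wednesday
1880: Thursday (leap)
1880 begins on a Thursday and is a leap year.

1880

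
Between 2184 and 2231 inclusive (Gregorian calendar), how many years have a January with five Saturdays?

22

January has 31 days; it has five Saturdays when Saturday falls among the first (month-length − 28) days — i.e. when January 1 is one of Saturday/Friday/Thursday.
January 1 by year: 2184:Thu✓ 2185:Sat✓ 2186:Sun 2187:Mon 2188:Tue 2189:Thu✓ 2190:Fri✓ 2191:Sat✓ 2192:Sun 2193:Tue 2194:Wed 2195:Thu✓ 2196:Fri✓ 2197:Sun 2198:Mon …(18 more)… 2217:Wed 2218:Thu✓ 2219:Fri✓ 2220:Sat✓ 2221:Mon 2222:Tue 2223:Wed 2224:Thu✓ 2225:Sat✓ 2226:Sun 2227:Mon 2228:Tue 2229:Thu✓ 2230:Fri✓ 2231:Sat✓
Years with five Saturdays: 2184, 2185, 2189, 2190, 2191, 2195, 2196, 2201, 2202, 2203, 2207, 2208, 2213, 2214, 2218, 2219, 2220, 2224, 2225, 2229, 2230, 2231 → 22.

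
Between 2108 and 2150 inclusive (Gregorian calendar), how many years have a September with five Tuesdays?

September has 30 days; it has five Tuesdays when Tuesday falls among the first (month-length − 28) days — i.e. when September 1 is one of Tuesday/Monday.
September 1 by year: 2108:Sat 2109:Sun 2110:Mon✓ 2111:Tue✓ 2112:Thu 2113:Fri 2114:Sat 2115:Sun 2116:Tue✓ 2117:Wed 2118:Thu 2119:Fri 2120:Sun 2121:Mon✓ 2122:Tue✓ …(13 more)… 2136:Sat 2137:Sun 2138:Mon✓ 2139:Tue✓ 2140:Thu 2141:Fri 2142:Sat 2143:Sun 2144:Tue✓ 2145:Wed 2146:Thu 2147:Fri 2148:Sun 2149:Mon✓ 2150:Tue✓
Years with five Tuesdays: 2110, 2111, 2116, 2121, 2122, 2127, 2132, 2133, 2138, 2139, 2144, 2149, 2150 → 13.

13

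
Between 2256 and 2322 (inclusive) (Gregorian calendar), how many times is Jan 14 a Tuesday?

10

Track Jan 14's weekday year by year (advancing +1, or +2 across a Feb 29):
  2256: Mon  2257: Wed (+2)  2258: Thu (+1)  2259: Fri (+1)  2260: Sat (+1)
  2261: Mon (+2)  2262: Tue (+1) ✓  2263: Wed (+1)  2264: Thu (+1)  2265: Sat (+2)
  2266: Sun (+1)  2267: Mon (+1)  2268: Tue (+1) ✓  2269: Thu (+2)  … (39 more years) …
  2309: Thu (+2)  2310: Fri (+1)  2311: Sat (+1)  2312: Sun (+1)  2313: Tue (+2) ✓
  2314: Wed (+1)  2315: Thu (+1)  2316: Fri (+1)  2317: Sun (+2)  2318: Mon (+1)
  2319: Tue (+1) ✓  2320: Wed (+1)  2321: Fri (+2)  2322: Sat (+1)
Tuesday years: 2262, 2268, 2273, 2279, 2290, 2296, 2302, 2308, 2313, 2319 — 10 in total.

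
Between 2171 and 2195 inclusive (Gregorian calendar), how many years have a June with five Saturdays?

7

June has 30 days; it has five Saturdays when Saturday falls among the first (month-length − 28) days — i.e. when June 1 is one of Saturday/Friday.
June 1 by year: 2171:Sat✓ 2172:Mon 2173:Tue 2174:Wed 2175:Thu 2176:Sat✓ 2177:Sun 2178:Mon 2179:Tue 2180:Thu 2181:Fri✓ 2182:Sat✓ 2183:Sun 2184:Tue 2185:Wed 2186:Thu 2187:Fri✓ 2188:Sun 2189:Mon 2190:Tue 2191:Wed 2192:Fri✓ 2193:Sat✓ 2194:Sun 2195:Mon
Years with five Saturdays: 2171, 2176, 2181, 2182, 2187, 2192, 2193 → 7.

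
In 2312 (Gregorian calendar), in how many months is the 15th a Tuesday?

Check the 15th of each month of 2312: Jan 15: Mon, Feb 15: Thu, Mar 15: Fri, Apr 15: Mon, May 15: Wed, Jun 15: Sat, Jul 15: Mon, Aug 15: Thu, Sep 15: Sun, Oct 15: Tue, Nov 15: Fri, Dec 15: Sun.
Tuesday occurs in October — 1 month.

1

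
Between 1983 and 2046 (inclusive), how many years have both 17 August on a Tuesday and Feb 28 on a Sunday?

Check each year's weekday for 17 August and Feb 28:
  1983: Wed/Mon  1984: Fri/Tue  1985: Sat/Thu  1986: Sun/Fri  1987: Mon/Sat  1988: Wed/Sun  1989: Thu/Tue  1990: Fri/Wed  1991: Sat/Thu  1992: Mon/Fri  1993: Tue/Sun ✓  1994: Wed/Mon  1995: Thu/Tue  1996: Sat/Wed  …(36 more)…  2033: Wed/Mon  2034: Thu/Tue  2035: Fri/Wed  2036: Sun/Thu  2037: Mon/Sat  2038: Tue/Sun ✓  2039: Wed/Mon  2040: Fri/Tue  2041: Sat/Thu  2042: Sun/Fri  2043: Mon/Sat  2044: Wed/Sun  2045: Thu/Tue  2046: Fri/Wed
Both conditions hold in: 1993, 1999, 2010, 2021, 2027, 2038 — 6.

6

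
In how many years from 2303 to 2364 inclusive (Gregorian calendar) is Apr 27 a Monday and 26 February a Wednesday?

3

Check each year's weekday for Apr 27 and 26 February:
  2303: Mon/Thu  2304: Wed/Fri  2305: Thu/Sun  2306: Fri/Mon  2307: Sat/Tue  2308: Mon/Wed ✓  2309: Tue/Fri  2310: Wed/Sat  2311: Thu/Sun  2312: Sat/Mon  2313: Sun/Wed  2314: Mon/Thu  2315: Tue/Fri  2316: Thu/Sat  …(34 more)…  2351: Fri/Mon  2352: Sun/Tue  2353: Mon/Thu  2354: Tue/Fri  2355: Wed/Sat  2356: Fri/Sun  2357: Sat/Tue  2358: Sun/Wed  2359: Mon/Thu  2360: Wed/Fri  2361: Thu/Sun  2362: Fri/Mon  2363: Sat/Tue  2364: Mon/Wed ✓
Both conditions hold in: 2308, 2336, 2364 — 3.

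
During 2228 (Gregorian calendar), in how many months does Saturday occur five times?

A month of length L has five Saturdays iff its first Saturday is on day ≤ L−28 (so day 1–3 in a 31-day month, 1–2 in a 30-day month, day 1 in a leap February).
Checking each month of 2228: Jan starts Tue (31d); Feb starts Fri (29d); Mar starts Sat (31d) ✓; Apr starts Tue (30d); May starts Thu (31d) ✓; Jun starts Sun (30d); Jul starts Tue (31d); Aug starts Fri (31d) ✓; Sep starts Mon (30d); Oct starts Wed (31d); Nov starts Sat (30d) ✓; Dec starts Mon (31d).
Five-Saturday months: March, May, August, November → 4.

4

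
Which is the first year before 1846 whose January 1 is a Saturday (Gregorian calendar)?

1842

Jan 1 advances by 2 weekdays after a leap year and by 1 after a common year.
1846: Jan 1 is Thursday.
1845: Wednesday
1844: Monday (leap)
1843: Sunday
1842: Saturday
1842 begins on a Saturday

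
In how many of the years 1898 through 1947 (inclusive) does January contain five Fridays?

21

January has 31 days; it has five Fridays when Friday falls among the first (month-length − 28) days — i.e. when January 1 is one of Friday/Thursday/Wednesday.
January 1 by year: 1898:Sat 1899:Sun 1900:Mon 1901:Tue 1902:Wed✓ 1903:Thu✓ 1904:Fri✓ 1905:Sun 1906:Mon 1907:Tue 1908:Wed✓ 1909:Fri✓ 1910:Sat 1911:Sun 1912:Mon …(20 more)… 1933:Sun 1934:Mon 1935:Tue 1936:Wed✓ 1937:Fri✓ 1938:Sat 1939:Sun 1940:Mon 1941:Wed✓ 1942:Thu✓ 1943:Fri✓ 1944:Sat 1945:Mon 1946:Tue 1947:Wed✓
Years with five Fridays: 1902, 1903, 1904, 1908, 1909, 1913, 1914, 1915, 1919, 1920, 1925, 1926, 1930, 1931, 1932, 1936, 1937, 1941, 1942, 1943, 1947 → 21.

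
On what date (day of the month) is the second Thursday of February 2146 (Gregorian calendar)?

February 1, 2146 is a Tuesday, so the first Thursday is the 3rd.
The second Thursday is 3 + 7 = 10.

10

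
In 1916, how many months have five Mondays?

4

A month of length L has five Mondays iff its first Monday is on day ≤ L−28 (so day 1–3 in a 31-day month, 1–2 in a 30-day month, day 1 in a leap February).
Checking each month of 1916: Jan starts Sat (31d) ✓; Feb starts Tue (29d); Mar starts Wed (31d); Apr starts Sat (30d); May starts Mon (31d) ✓; Jun starts Thu (30d); Jul starts Sat (31d) ✓; Aug starts Tue (31d); Sep starts Fri (30d); Oct starts Sun (31d) ✓; Nov starts Wed (30d); Dec starts Fri (31d).
Five-Monday months: January, May, July, October → 4.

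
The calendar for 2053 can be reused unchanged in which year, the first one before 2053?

2042

Two years share a calendar iff Jan 1 falls on the same weekday and both are leap or both are common. 2053: Jan 1 is Wednesday, common year.
2052: Jan 1 Monday, leap
2051: Jan 1 Sunday, common
2050: Jan 1 Saturday, common
2049: Jan 1 Friday, common
2048: Jan 1 Wednesday, leap
2047: Jan 1 Tuesday, common
2046: Jan 1 Monday, common
2045: Jan 1 Sunday, common
2044: Jan 1 Friday, leap
2043: Jan 1 Thursday, common
2042: Jan 1 Wednesday, common
2042 matches on both conditions.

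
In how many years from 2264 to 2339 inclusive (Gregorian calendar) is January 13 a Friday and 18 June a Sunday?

10

Check each year's weekday for January 13 and 18 June:
  2264: Wed/Sat  2265: Fri/Sun ✓  2266: Sat/Mon  2267: Sun/Tue  2268: Mon/Thu  2269: Wed/Fri  2270: Thu/Sat  2271: Fri/Sun ✓  2272: Sat/Tue  2273: Mon/Wed  2274: Tue/Thu  2275: Wed/Fri  2276: Thu/Sun  2277: Sat/Mon  …(48 more)…  2326: Wed/Fri  2327: Thu/Sat  2328: Fri/Mon  2329: Sun/Tue  2330: Mon/Wed  2331: Tue/Thu  2332: Wed/Sat  2333: Fri/Sun ✓  2334: Sat/Mon  2335: Sun/Tue  2336: Mon/Thu  2337: Wed/Fri  2338: Thu/Sat  2339: Fri/Sun ✓
Both conditions hold in: 2265, 2271, 2282, 2293, 2299, 2305, 2311, 2322, 2333, 2339 — 10.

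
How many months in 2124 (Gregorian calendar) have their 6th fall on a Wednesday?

Check the 6th of each month of 2124: Jan 6: Thu, Feb 6: Sun, Mar 6: Mon, Apr 6: Thu, May 6: Sat, Jun 6: Tue, Jul 6: Thu, Aug 6: Sun, Sep 6: Wed, Oct 6: Fri, Nov 6: Mon, Dec 6: Wed.
Wednesday occurs in September, December — 2 months.

2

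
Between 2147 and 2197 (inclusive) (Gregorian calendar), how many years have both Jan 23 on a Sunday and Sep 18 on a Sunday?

Check each year's weekday for Jan 23 and Sep 18:
  2147: Mon/Mon  2148: Tue/Wed  2149: Thu/Thu  2150: Fri/Fri  2151: Sat/Sat  2152: Sun/Mon  2153: Tue/Tue  2154: Wed/Wed  2155: Thu/Thu  2156: Fri/Sat  2157: Sun/Sun ✓  2158: Mon/Mon  2159: Tue/Tue  2160: Wed/Thu  …(23 more)…  2184: Fri/Sat  2185: Sun/Sun ✓  2186: Mon/Mon  2187: Tue/Tue  2188: Wed/Thu  2189: Fri/Fri  2190: Sat/Sat  2191: Sun/Sun ✓  2192: Mon/Tue  2193: Wed/Wed  2194: Thu/Thu  2195: Fri/Fri  2196: Sat/Sun  2197: Mon/Mon
Both conditions hold in: 2157, 2163, 2174, 2185, 2191 — 5.

5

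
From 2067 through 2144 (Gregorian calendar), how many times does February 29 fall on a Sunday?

Leap years in 2067–2144: 19 of them.
Feb 29 weekday advances by 5 (mod 7) from one leap year to the next four years later (or differs when a century non-leap intervenes).
Leap-day weekdays: 2068:Wed 2072:Mon 2076:Sat 2080:Thu 2084:Tue 2088:Sun✓ 2092:Fri 2096:Wed 2104:Fri 2108:Wed 2112:Mon 2116:Sat 2120:Thu 2124:Tue 2128:Sun✓ 2132:Fri 2136:Wed 2140:Mon 2144:Sat
Sunday: 2088, 2128 → 2.

2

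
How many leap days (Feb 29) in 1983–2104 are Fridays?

5

Leap years in 1983–2104: 30 of them.
Feb 29 weekday advances by 5 (mod 7) from one leap year to the next four years later (or differs when a century non-leap intervenes).
Leap-day weekdays: 1984:Wed 1988:Mon 1992:Sat 1996:Thu 2000:Tue 2004:Sun 2008:Fri✓ 2012:Wed 2016:Mon 2020:Sat 2024:Thu 2028:Tue 2032:Sun …(4 more)… 2052:Thu 2056:Tue 2060:Sun 2064:Fri✓ 2068:Wed 2072:Mon 2076:Sat 2080:Thu 2084:Tue 2088:Sun 2092:Fri✓ 2096:Wed 2104:Fri✓
Friday: 2008, 2036, 2064, 2092, 2104 → 5.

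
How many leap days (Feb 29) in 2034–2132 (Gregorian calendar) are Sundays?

Leap years in 2034–2132: 24 of them.
Feb 29 weekday advances by 5 (mod 7) from one leap year to the next four years later (or differs when a century non-leap intervenes).
Leap-day weekdays: 2036:Fri 2040:Wed 2044:Mon 2048:Sat 2052:Thu 2056:Tue 2060:Sun✓ 2064:Fri 2068:Wed 2072:Mon 2076:Sat 2080:Thu 2084:Tue 2088:Sun✓ 2092:Fri 2096:Wed 2104:Fri 2108:Wed 2112:Mon 2116:Sat 2120:Thu 2124:Tue 2128:Sun✓ 2132:Fri
Sunday: 2060, 2088, 2128 → 3.

3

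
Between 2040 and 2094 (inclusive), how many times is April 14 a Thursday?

7

Track April 14's weekday year by year (advancing +1, or +2 across a Feb 29):
  2040: Sat  2041: Sun (+1)  2042: Mon (+1)  2043: Tue (+1)  2044: Thu (+2) ✓
  2045: Fri (+1)  2046: Sat (+1)  2047: Sun (+1)  2048: Tue (+2)  2049: Wed (+1)
  2050: Thu (+1) ✓  2051: Fri (+1)  2052: Sun (+2)  2053: Mon (+1)  … (27 more years) …
  2081: Mon (+1)  2082: Tue (+1)  2083: Wed (+1)  2084: Fri (+2)  2085: Sat (+1)
  2086: Sun (+1)  2087: Mon (+1)  2088: Wed (+2)  2089: Thu (+1) ✓  2090: Fri (+1)
  2091: Sat (+1)  2092: Mon (+2)  2093: Tue (+1)  2094: Wed (+1)
Thursday years: 2044, 2050, 2061, 2067, 2072, 2078, 2089 — 7 in total.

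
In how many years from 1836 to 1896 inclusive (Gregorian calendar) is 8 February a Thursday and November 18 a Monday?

2

Check each year's weekday for 8 February and November 18:
  1836: Mon/Fri  1837: Wed/Sat  1838: Thu/Sun  1839: Fri/Mon  1840: Sat/Wed  1841: Mon/Thu  1842: Tue/Fri  1843: Wed/Sat  1844: Thu/Mon ✓  1845: Sat/Tue  1846: Sun/Wed  1847: Mon/Thu  1848: Tue/Sat  1849: Thu/Sun  …(33 more)…  1883: Thu/Sun  1884: Fri/Tue  1885: Sun/Wed  1886: Mon/Thu  1887: Tue/Fri  1888: Wed/Sun  1889: Fri/Mon  1890: Sat/Tue  1891: Sun/Wed  1892: Mon/Fri  1893: Wed/Sat  1894: Thu/Sun  1895: Fri/Mon  1896: Sat/Wed
Both conditions hold in: 1844, 1872 — 2.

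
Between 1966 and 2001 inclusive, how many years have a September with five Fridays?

11

September has 30 days; it has five Fridays when Friday falls among the first (month-length − 28) days — i.e. when September 1 is one of Friday/Thursday.
September 1 by year: 1966:Thu✓ 1967:Fri✓ 1968:Sun 1969:Mon 1970:Tue 1971:Wed 1972:Fri✓ 1973:Sat 1974:Sun 1975:Mon 1976:Wed 1977:Thu✓ 1978:Fri✓ 1979:Sat 1980:Mon …(6 more)… 1987:Tue 1988:Thu✓ 1989:Fri✓ 1990:Sat 1991:Sun 1992:Tue 1993:Wed 1994:Thu✓ 1995:Fri✓ 1996:Sun 1997:Mon 1998:Tue 1999:Wed 2000:Fri✓ 2001:Sat
Years with five Fridays: 1966, 1967, 1972, 1977, 1978, 1983, 1988, 1989, 1994, 1995, 2000 → 11.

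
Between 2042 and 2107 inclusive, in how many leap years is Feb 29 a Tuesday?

2

Leap years in 2042–2107: 15 of them.
Feb 29 weekday advances by 5 (mod 7) from one leap year to the next four years later (or differs when a century non-leap intervenes).
Leap-day weekdays: 2044:Mon 2048:Sat 2052:Thu 2056:Tue✓ 2060:Sun 2064:Fri 2068:Wed 2072:Mon 2076:Sat 2080:Thu 2084:Tue✓ 2088:Sun 2092:Fri 2096:Wed 2104:Fri
Tuesday: 2056, 2084 → 2.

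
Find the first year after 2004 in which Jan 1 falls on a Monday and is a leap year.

2024

Jan 1 advances by 2 weekdays after a leap year and by 1 after a common year.
2004: Jan 1 is Thursday (leap).
2005: Saturday
2006: Sunday
2007: Monday
2008: Tuesday (leap)
2009: Thursday
2010: Friday
2011: Saturday
2012: Sunday (leap)
2013: Tuesday
2014: Wednesday
2015: Thursday
2016: Friday (leap)
2017: Sunday
2018: Monday
2019: Tuesday
2020: Wednesday (leap)
2021: Friday
2022: Saturday
2023: Sunday
2024: Monday (leap)
2024 begins on a Monday and is a leap year.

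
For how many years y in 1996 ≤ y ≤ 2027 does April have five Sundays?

8

April has 30 days; it has five Sundays when Sunday falls among the first (month-length − 28) days — i.e. when April 1 is one of Sunday/Saturday.
April 1 by year: 1996:Mon 1997:Tue 1998:Wed 1999:Thu 2000:Sat✓ 2001:Sun✓ 2002:Mon 2003:Tue 2004:Thu 2005:Fri 2006:Sat✓ 2007:Sun✓ 2008:Tue 2009:Wed 2010:Thu 2011:Fri 2012:Sun✓ 2013:Mon 2014:Tue 2015:Wed 2016:Fri 2017:Sat✓ 2018:Sun✓ 2019:Mon 2020:Wed 2021:Thu 2022:Fri 2023:Sat✓ 2024:Mon 2025:Tue 2026:Wed 2027:Thu
Years with five Sundays: 2000, 2001, 2006, 2007, 2012, 2017, 2018, 2023 → 8.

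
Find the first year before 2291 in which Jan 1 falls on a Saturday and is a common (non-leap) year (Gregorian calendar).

2287

Jan 1 advances by 2 weekdays after a leap year and by 1 after a common year.
2291: Jan 1 is Thursday.
2290: Wednesday
2289: Tuesday
2288: Sunday (leap)
2287: Saturday
2287 begins on a Saturday and is a common year.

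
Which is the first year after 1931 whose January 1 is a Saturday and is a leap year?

1944

Jan 1 advances by 2 weekdays after a leap year and by 1 after a common year.
1931: Jan 1 is Thursday.
1932: Friday (leap)
1933: Sunday
1934: Monday
1935: Tuesday
1936: Wednesday (leap)
1937: Friday
1938: Saturday
1939: Sunday
1940: Monday (leap)
1941: Wednesday
1942: Thursday
1943: Friday
1944: Saturday (leap)
1944 begins on a Saturday and is a leap year.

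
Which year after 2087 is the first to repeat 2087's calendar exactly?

Two years share a calendar iff Jan 1 falls on the same weekday and both are leap or both are common. 2087: Jan 1 is Wednesday, common year.
2088: Jan 1 Thursday, leap
2089: Jan 1 Saturday, common
2090: Jan 1 Sunday, common
2091: Jan 1 Monday, common
2092: Jan 1 Tuesday, leap
2093: Jan 1 Thursday, common
2094: Jan 1 Friday, common
2095: Jan 1 Saturday, common
2096: Jan 1 Sunday, leap
2097: Jan 1 Tuesday, common
2098: Jan 1 Wednesday, common
2098 matches on both conditions.

2098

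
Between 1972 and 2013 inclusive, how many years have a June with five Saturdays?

13

June has 30 days; it has five Saturdays when Saturday falls among the first (month-length − 28) days — i.e. when June 1 is one of Saturday/Friday.
June 1 by year: 1972:Thu 1973:Fri✓ 1974:Sat✓ 1975:Sun 1976:Tue 1977:Wed 1978:Thu 1979:Fri✓ 1980:Sun 1981:Mon 1982:Tue 1983:Wed 1984:Fri✓ 1985:Sat✓ 1986:Sun …(12 more)… 1999:Tue 2000:Thu 2001:Fri✓ 2002:Sat✓ 2003:Sun 2004:Tue 2005:Wed 2006:Thu 2007:Fri✓ 2008:Sun 2009:Mon 2010:Tue 2011:Wed 2012:Fri✓ 2013:Sat✓
Years with five Saturdays: 1973, 1974, 1979, 1984, 1985, 1990, 1991, 1996, 2001, 2002, 2007, 2012, 2013 → 13.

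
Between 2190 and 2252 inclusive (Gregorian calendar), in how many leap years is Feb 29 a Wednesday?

3

Leap years in 2190–2252: 15 of them.
Feb 29 weekday advances by 5 (mod 7) from one leap year to the next four years later (or differs when a century non-leap intervenes).
Leap-day weekdays: 2192:Wed✓ 2196:Mon 2204:Wed✓ 2208:Mon 2212:Sat 2216:Thu 2220:Tue 2224:Sun 2228:Fri 2232:Wed✓ 2236:Mon 2240:Sat 2244:Thu 2248:Tue 2252:Sun
Wednesday: 2192, 2204, 2232 → 3.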